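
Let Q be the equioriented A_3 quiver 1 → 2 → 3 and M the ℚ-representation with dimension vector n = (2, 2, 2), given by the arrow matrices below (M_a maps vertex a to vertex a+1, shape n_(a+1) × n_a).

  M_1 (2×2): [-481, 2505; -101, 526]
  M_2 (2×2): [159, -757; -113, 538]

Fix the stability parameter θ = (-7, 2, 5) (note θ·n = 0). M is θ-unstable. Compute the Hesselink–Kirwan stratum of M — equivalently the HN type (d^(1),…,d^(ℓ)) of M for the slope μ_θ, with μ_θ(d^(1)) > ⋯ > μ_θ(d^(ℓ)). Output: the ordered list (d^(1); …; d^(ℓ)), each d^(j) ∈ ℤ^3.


Via rank(M_{q-1}∘⋯∘M_p): M ≅ I[1,3]^2.
μ_θ-semistable layers: μ^(1)=5; μ^(2)=2; μ^(3)=-7

((0, 0, 2); (0, 2, 0); (2, 0, 0))


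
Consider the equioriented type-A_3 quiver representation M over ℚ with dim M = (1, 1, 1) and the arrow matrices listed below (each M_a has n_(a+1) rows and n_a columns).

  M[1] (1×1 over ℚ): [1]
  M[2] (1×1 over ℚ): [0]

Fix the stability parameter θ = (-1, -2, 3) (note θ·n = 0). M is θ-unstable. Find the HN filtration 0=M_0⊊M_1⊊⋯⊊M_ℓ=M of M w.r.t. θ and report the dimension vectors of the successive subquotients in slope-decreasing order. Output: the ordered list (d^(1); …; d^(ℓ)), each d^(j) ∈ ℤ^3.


Via rank(M_{q-1}∘⋯∘M_p): M ≅ I[1,2], I[3,3].
μ_θ-semistable layers: μ^(1)=3; μ^(2)=-3/2

((0, 0, 1); (1, 1, 0))


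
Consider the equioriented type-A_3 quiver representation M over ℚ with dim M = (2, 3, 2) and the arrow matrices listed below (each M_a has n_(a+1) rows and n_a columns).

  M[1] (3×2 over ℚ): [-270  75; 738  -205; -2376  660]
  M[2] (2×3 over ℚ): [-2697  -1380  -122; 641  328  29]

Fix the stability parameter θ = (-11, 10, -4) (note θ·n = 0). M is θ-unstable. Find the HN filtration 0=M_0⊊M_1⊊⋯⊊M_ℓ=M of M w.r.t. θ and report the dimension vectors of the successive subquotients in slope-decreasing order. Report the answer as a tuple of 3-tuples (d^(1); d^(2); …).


Interval decomposition of M: I[1,1], I[1,3], I[2,2], I[2,3].
HN type (ℓ=3): μ^(1)=10; μ^(2)=3; μ^(3)=-11

((0, 1, 0); (0, 2, 2); (2, 0, 0))


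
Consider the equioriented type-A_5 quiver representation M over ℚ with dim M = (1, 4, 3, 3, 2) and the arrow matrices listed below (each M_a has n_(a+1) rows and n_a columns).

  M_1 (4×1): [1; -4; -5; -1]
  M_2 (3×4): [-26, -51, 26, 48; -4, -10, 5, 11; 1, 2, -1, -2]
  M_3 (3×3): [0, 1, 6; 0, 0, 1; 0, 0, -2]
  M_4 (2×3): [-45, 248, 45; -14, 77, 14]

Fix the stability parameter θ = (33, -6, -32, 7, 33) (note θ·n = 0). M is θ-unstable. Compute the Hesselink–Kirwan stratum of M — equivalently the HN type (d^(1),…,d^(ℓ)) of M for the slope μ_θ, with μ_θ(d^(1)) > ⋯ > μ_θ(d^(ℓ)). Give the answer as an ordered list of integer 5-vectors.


Interval decomposition of M: I[1,2], I[2,3], I[2,5]^2, I[4,4].
HN type (ℓ=4): μ^(1)=33; μ^(2)=27/2; μ^(3)=7; μ^(4)=-19

((0, 0, 0, 0, 2); (1, 1, 0, 0, 0); (0, 0, 0, 3, 0); (0, 3, 3, 0, 0))


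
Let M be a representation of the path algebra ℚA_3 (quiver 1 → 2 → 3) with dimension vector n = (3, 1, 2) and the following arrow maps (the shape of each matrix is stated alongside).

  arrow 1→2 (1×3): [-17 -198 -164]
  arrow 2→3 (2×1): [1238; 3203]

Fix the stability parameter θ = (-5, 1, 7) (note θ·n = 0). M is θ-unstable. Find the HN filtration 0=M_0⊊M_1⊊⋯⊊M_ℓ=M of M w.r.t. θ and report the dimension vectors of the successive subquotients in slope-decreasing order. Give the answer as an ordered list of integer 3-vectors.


Via rank(M_{q-1}∘⋯∘M_p): M ≅ I[1,1]^2, I[1,3], I[3,3].
μ_θ-semistable layers: μ^(1)=7; μ^(2)=1; μ^(3)=-5

((0, 0, 2); (0, 1, 0); (3, 0, 0))


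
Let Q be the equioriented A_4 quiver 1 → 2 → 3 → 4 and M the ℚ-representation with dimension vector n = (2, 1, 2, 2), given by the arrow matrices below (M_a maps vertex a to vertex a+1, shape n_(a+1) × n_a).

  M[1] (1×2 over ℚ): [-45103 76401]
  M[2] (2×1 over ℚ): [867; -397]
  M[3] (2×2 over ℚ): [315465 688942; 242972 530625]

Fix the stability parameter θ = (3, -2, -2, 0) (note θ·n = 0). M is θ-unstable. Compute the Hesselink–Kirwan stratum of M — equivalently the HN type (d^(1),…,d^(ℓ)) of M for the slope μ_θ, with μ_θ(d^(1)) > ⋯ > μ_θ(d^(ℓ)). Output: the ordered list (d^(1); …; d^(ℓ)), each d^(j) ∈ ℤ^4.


Barcode: M ≅ I[1,1], I[1,4], I[3,4]. HN layers by μ_θ (4 steps, strictly decreasing):
  μ^(1)=3; μ^(2)=0; μ^(3)=-1/3; μ^(4)=-2

((1, 0, 0, 0); (0, 0, 0, 2); (1, 1, 1, 0); (0, 0, 1, 0))


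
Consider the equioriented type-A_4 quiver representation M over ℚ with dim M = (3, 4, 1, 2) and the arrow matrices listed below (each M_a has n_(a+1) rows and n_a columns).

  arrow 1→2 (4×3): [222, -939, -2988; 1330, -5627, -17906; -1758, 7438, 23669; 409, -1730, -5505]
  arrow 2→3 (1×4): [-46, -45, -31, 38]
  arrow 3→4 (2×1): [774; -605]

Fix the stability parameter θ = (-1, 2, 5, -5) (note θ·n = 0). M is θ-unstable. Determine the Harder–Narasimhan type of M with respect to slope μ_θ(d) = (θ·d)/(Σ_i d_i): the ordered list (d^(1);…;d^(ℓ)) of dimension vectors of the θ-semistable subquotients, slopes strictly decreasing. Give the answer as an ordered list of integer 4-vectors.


Via rank(M_{q-1}∘⋯∘M_p): M ≅ I[1,2]^2, I[1,4], I[2,2], I[4,4].
μ_θ-semistable layers: μ^(1)=2; μ^(2)=2/3; μ^(3)=-1; μ^(4)=-5

((0, 3, 0, 0); (0, 1, 1, 1); (3, 0, 0, 0); (0, 0, 0, 1))


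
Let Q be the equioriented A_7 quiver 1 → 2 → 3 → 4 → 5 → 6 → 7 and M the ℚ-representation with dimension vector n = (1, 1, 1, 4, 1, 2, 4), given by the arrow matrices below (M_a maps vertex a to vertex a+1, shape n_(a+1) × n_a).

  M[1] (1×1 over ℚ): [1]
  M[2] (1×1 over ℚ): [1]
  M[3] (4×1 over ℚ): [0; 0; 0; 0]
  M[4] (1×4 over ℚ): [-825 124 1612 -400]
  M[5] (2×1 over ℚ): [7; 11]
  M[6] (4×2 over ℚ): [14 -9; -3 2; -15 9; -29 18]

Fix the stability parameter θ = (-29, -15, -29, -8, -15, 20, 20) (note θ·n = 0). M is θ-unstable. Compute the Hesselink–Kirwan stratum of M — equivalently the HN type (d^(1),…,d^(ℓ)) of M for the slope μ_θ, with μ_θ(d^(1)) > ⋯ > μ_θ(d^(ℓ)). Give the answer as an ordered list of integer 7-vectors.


Barcode: M ≅ I[1,3], I[4,4]^3, I[4,7], I[6,7], I[7,7]^2. HN layers by μ_θ (5 steps, strictly decreasing):
  μ^(1)=20; μ^(2)=-8; μ^(3)=-23/2; μ^(4)=-22; μ^(5)=-29

((0, 0, 0, 0, 0, 2, 4); (0, 0, 0, 3, 0, 0, 0); (0, 0, 0, 1, 1, 0, 0); (0, 1, 1, 0, 0, 0, 0); (1, 0, 0, 0, 0, 0, 0))


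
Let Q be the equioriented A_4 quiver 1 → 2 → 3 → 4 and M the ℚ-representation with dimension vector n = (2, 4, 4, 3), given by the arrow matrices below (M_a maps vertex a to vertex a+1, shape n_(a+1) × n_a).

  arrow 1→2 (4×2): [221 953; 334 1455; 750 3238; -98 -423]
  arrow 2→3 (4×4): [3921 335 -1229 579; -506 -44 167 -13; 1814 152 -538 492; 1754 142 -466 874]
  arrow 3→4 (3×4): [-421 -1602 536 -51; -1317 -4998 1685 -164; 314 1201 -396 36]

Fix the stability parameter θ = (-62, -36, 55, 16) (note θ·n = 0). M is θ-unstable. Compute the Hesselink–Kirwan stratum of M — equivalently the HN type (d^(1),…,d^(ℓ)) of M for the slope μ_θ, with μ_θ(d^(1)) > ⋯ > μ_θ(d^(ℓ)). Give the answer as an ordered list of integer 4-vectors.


Interval decomposition of M: I[1,4]^2, I[2,3], I[2,4].
HN type (ℓ=4): μ^(1)=55; μ^(2)=71/2; μ^(3)=-36; μ^(4)=-62

((0, 0, 1, 0); (0, 0, 3, 3); (0, 4, 0, 0); (2, 0, 0, 0))


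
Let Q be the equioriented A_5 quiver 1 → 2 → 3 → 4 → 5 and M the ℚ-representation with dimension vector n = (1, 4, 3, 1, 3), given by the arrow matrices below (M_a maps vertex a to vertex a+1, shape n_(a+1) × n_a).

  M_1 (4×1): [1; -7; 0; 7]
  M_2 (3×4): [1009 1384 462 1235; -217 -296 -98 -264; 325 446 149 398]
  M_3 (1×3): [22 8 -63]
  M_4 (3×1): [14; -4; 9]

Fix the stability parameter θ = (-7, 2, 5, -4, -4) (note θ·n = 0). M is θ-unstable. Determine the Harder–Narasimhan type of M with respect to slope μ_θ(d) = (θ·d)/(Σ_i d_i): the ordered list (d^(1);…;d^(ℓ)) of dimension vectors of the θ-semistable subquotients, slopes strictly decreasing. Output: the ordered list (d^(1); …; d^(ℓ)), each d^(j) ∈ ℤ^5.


Interval decomposition of M: I[1,5], I[2,2], I[2,3]^2, I[5,5]^2.
HN type (ℓ=5): μ^(1)=5; μ^(2)=2; μ^(3)=-1/4; μ^(4)=-4; μ^(5)=-7

((0, 0, 2, 0, 0); (0, 3, 0, 0, 0); (0, 1, 1, 1, 1); (0, 0, 0, 0, 2); (1, 0, 0, 0, 0))


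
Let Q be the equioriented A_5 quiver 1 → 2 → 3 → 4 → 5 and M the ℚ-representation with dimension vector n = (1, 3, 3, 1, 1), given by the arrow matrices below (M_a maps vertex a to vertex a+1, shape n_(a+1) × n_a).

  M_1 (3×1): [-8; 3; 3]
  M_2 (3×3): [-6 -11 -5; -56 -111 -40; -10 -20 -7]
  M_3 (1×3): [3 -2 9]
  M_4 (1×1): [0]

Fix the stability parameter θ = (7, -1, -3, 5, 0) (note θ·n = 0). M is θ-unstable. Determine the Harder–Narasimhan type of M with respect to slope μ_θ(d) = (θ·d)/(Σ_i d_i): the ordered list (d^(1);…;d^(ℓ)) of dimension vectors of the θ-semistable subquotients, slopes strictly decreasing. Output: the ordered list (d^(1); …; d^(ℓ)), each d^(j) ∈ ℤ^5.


Via rank(M_{q-1}∘⋯∘M_p): M ≅ I[1,4], I[2,2], I[2,3], I[3,3], I[5,5].
μ_θ-semistable layers: μ^(1)=5; μ^(2)=1; μ^(3)=0; μ^(4)=-1; μ^(5)=-2; μ^(6)=-3

((0, 0, 0, 1, 0); (1, 1, 1, 0, 0); (0, 0, 0, 0, 1); (0, 1, 0, 0, 0); (0, 1, 1, 0, 0); (0, 0, 1, 0, 0))


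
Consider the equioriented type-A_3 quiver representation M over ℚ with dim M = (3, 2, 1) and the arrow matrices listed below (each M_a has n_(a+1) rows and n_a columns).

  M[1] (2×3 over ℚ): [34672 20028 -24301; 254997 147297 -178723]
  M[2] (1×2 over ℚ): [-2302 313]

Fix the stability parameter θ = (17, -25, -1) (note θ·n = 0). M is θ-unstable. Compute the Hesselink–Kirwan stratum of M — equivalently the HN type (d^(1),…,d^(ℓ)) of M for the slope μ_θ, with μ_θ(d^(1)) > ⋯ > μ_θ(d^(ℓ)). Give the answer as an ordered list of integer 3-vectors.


Barcode: M ≅ I[1,1], I[1,2], I[1,3]. HN layers by μ_θ (3 steps, strictly decreasing):
  μ^(1)=17; μ^(2)=-1; μ^(3)=-4

((1, 0, 0); (0, 0, 1); (2, 2, 0))


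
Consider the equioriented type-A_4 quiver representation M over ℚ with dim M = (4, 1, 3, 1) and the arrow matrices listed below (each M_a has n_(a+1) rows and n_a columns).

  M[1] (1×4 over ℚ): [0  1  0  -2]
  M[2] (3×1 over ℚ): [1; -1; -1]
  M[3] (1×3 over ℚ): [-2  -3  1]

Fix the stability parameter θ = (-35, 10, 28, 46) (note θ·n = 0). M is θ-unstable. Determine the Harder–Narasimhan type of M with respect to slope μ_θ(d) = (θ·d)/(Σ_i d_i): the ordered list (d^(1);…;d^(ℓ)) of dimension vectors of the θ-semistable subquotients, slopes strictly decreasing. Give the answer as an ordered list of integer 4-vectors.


Interval decomposition of M: I[1,1]^3, I[1,3], I[3,3], I[3,4].
HN type (ℓ=4): μ^(1)=46; μ^(2)=28; μ^(3)=10; μ^(4)=-35

((0, 0, 0, 1); (0, 0, 3, 0); (0, 1, 0, 0); (4, 0, 0, 0))


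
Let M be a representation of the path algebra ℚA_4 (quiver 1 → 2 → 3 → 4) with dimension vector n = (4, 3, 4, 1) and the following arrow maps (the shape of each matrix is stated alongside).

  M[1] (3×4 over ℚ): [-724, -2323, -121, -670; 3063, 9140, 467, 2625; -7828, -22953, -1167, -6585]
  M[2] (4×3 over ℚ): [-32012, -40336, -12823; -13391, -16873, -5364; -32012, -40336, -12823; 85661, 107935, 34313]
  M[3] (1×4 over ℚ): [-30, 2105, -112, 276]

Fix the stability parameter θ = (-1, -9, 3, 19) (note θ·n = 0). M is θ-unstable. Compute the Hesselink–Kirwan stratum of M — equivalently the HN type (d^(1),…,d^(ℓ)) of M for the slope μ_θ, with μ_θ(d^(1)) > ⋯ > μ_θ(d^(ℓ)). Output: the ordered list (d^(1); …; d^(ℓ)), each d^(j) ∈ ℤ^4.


Barcode: M ≅ I[1,1], I[1,2], I[1,3], I[1,4], I[3,3]^2. HN layers by μ_θ (4 steps, strictly decreasing):
  μ^(1)=19; μ^(2)=3; μ^(3)=-1; μ^(4)=-5

((0, 0, 0, 1); (0, 0, 4, 0); (1, 0, 0, 0); (3, 3, 0, 0))


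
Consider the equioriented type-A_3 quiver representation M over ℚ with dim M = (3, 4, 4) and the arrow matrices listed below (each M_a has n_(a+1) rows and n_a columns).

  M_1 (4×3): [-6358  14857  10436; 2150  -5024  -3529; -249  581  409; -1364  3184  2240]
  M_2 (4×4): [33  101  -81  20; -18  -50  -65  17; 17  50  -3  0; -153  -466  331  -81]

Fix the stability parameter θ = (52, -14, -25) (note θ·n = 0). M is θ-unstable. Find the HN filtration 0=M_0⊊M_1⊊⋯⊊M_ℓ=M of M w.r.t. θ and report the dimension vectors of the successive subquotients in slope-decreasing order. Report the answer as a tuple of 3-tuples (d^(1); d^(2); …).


Barcode: M ≅ I[1,3]^3, I[2,3]. HN layers by μ_θ (2 steps, strictly decreasing):
  μ^(1)=13/3; μ^(2)=-39/2

((3, 3, 3); (0, 1, 1))


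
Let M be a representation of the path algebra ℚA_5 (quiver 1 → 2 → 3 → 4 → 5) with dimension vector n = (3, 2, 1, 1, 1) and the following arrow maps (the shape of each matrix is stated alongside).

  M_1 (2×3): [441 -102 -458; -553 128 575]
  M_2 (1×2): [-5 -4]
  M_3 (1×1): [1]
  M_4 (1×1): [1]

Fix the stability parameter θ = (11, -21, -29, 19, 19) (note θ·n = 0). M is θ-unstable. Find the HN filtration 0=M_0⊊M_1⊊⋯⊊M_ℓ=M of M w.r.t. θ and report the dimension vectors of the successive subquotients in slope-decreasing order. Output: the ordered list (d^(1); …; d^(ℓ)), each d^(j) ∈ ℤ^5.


Interval decomposition of M: I[1,1], I[1,2], I[1,5].
HN type (ℓ=4): μ^(1)=19; μ^(2)=11; μ^(3)=-5; μ^(4)=-13

((0, 0, 0, 1, 1); (1, 0, 0, 0, 0); (1, 1, 0, 0, 0); (1, 1, 1, 0, 0))


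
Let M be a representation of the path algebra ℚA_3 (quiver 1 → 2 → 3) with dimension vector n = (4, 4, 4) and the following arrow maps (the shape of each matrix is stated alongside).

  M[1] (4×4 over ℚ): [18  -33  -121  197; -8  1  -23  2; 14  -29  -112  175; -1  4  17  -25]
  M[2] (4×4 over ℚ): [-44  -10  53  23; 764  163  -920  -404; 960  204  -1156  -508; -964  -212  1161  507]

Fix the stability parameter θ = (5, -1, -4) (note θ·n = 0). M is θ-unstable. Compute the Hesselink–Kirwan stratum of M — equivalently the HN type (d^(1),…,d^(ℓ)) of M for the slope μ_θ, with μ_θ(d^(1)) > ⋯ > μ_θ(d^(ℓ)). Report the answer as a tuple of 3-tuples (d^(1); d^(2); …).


Barcode: M ≅ I[1,2]^2, I[1,3]^2, I[3,3]^2. HN layers by μ_θ (3 steps, strictly decreasing):
  μ^(1)=2; μ^(2)=0; μ^(3)=-4

((2, 2, 0); (2, 2, 2); (0, 0, 2))


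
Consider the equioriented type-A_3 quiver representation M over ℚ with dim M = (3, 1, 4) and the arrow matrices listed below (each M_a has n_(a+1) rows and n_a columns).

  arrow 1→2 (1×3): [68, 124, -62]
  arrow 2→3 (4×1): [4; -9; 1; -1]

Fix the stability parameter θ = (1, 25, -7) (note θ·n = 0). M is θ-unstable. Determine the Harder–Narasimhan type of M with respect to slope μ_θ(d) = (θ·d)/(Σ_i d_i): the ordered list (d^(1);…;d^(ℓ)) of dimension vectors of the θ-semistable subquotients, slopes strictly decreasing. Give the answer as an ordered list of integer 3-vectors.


Interval decomposition of M: I[1,1]^2, I[1,3], I[3,3]^3.
HN type (ℓ=3): μ^(1)=9; μ^(2)=1; μ^(3)=-7

((0, 1, 1); (3, 0, 0); (0, 0, 3))


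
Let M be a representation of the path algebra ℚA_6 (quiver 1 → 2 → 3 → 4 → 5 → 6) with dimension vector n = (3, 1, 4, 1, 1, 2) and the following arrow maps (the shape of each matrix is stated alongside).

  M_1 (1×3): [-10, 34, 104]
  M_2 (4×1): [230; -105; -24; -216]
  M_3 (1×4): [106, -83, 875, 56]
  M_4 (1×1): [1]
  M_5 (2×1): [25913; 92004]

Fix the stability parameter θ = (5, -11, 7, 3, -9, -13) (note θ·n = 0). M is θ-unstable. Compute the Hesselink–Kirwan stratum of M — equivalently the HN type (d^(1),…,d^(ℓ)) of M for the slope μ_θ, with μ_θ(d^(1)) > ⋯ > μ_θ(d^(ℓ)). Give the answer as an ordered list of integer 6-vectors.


Via rank(M_{q-1}∘⋯∘M_p): M ≅ I[1,1]^2, I[1,6], I[3,3]^3, I[6,6].
μ_θ-semistable layers: μ^(1)=7; μ^(2)=5; μ^(3)=-3; μ^(4)=-13

((0, 0, 3, 0, 0, 0); (2, 0, 0, 0, 0, 0); (1, 1, 1, 1, 1, 1); (0, 0, 0, 0, 0, 1))


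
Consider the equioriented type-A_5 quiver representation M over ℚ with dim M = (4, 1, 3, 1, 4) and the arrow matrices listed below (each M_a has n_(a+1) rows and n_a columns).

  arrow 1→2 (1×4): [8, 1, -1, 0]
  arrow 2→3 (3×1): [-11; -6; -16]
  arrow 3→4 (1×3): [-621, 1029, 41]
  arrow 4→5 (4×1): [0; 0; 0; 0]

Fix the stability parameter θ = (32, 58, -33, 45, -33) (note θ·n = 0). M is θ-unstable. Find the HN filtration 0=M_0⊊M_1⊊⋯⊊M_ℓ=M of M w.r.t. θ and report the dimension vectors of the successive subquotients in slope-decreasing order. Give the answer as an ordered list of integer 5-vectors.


Via rank(M_{q-1}∘⋯∘M_p): M ≅ I[1,1]^3, I[1,4], I[3,3]^2, I[5,5]^4.
μ_θ-semistable layers: μ^(1)=45; μ^(2)=32; μ^(3)=19; μ^(4)=-33

((0, 0, 0, 1, 0); (3, 0, 0, 0, 0); (1, 1, 1, 0, 0); (0, 0, 2, 0, 4))


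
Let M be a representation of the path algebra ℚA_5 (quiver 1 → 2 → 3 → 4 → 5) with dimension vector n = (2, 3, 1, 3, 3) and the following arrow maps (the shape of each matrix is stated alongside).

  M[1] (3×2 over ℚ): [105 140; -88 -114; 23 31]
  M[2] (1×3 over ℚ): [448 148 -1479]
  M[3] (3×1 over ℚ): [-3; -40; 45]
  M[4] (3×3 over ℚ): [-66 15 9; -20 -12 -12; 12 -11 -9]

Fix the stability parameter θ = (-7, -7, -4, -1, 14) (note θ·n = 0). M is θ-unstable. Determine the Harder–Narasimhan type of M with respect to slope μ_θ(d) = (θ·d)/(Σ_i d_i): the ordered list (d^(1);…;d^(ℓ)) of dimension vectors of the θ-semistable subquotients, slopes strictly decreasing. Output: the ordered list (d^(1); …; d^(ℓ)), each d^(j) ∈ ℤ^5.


Interval decomposition of M: I[1,2], I[1,5], I[2,2], I[4,4], I[4,5], I[5,5].
HN type (ℓ=4): μ^(1)=14; μ^(2)=-1; μ^(3)=-4; μ^(4)=-7

((0, 0, 0, 0, 3); (0, 0, 0, 3, 0); (0, 0, 1, 0, 0); (2, 3, 0, 0, 0))


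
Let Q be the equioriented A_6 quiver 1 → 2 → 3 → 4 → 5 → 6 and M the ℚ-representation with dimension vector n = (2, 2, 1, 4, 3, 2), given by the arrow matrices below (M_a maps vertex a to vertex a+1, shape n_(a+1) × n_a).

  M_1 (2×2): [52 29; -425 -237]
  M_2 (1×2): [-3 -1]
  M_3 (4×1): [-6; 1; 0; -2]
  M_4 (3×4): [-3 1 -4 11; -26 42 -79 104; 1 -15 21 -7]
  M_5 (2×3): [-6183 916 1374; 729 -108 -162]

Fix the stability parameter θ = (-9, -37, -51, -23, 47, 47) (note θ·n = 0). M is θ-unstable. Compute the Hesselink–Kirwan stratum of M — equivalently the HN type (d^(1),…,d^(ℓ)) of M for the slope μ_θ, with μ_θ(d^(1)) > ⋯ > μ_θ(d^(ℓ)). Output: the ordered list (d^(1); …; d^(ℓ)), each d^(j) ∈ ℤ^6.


Via rank(M_{q-1}∘⋯∘M_p): M ≅ I[1,2], I[1,6], I[4,4], I[4,5]^2, I[6,6].
μ_θ-semistable layers: μ^(1)=47; μ^(2)=-23; μ^(3)=-97/3

((0, 0, 0, 0, 3, 2); (1, 1, 0, 4, 0, 0); (1, 1, 1, 0, 0, 0))


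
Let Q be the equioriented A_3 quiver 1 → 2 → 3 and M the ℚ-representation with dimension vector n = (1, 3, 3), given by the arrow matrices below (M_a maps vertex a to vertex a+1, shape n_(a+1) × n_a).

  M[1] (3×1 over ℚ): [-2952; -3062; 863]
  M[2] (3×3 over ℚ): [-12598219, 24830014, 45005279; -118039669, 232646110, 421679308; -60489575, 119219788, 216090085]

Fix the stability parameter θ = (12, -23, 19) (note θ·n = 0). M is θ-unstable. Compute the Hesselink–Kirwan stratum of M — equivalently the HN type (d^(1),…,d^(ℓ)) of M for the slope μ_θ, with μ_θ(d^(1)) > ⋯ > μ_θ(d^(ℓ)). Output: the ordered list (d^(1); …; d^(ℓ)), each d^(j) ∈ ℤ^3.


Interval decomposition of M: I[1,3], I[2,3]^2.
HN type (ℓ=3): μ^(1)=19; μ^(2)=-11/2; μ^(3)=-23

((0, 0, 3); (1, 1, 0); (0, 2, 0))


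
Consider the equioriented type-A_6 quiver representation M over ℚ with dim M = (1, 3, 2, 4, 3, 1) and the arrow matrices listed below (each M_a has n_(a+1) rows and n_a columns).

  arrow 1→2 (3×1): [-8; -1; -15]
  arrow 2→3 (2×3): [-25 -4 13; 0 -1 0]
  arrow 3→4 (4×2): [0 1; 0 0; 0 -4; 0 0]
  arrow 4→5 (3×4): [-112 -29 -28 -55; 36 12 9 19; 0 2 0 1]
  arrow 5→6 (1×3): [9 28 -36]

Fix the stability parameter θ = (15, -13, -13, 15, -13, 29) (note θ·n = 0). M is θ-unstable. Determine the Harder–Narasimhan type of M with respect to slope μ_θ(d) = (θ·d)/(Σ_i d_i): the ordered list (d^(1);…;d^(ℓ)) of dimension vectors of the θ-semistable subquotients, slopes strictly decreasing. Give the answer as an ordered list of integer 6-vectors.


Via rank(M_{q-1}∘⋯∘M_p): M ≅ I[1,4], I[2,2], I[2,3], I[4,5]^2, I[4,6].
μ_θ-semistable layers: μ^(1)=29; μ^(2)=15; μ^(3)=1; μ^(4)=-11/3; μ^(5)=-13

((0, 0, 0, 0, 0, 1); (0, 0, 0, 1, 0, 0); (0, 0, 0, 3, 3, 0); (1, 1, 1, 0, 0, 0); (0, 2, 1, 0, 0, 0))


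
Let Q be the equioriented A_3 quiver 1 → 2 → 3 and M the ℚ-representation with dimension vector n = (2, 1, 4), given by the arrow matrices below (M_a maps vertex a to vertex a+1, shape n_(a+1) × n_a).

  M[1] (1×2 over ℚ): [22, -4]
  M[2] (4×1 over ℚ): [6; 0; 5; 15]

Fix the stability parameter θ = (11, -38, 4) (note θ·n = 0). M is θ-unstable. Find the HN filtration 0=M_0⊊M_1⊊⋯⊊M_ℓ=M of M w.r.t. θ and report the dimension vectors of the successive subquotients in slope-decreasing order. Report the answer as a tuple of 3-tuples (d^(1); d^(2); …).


Interval decomposition of M: I[1,1], I[1,3], I[3,3]^3.
HN type (ℓ=3): μ^(1)=11; μ^(2)=4; μ^(3)=-27/2

((1, 0, 0); (0, 0, 4); (1, 1, 0))


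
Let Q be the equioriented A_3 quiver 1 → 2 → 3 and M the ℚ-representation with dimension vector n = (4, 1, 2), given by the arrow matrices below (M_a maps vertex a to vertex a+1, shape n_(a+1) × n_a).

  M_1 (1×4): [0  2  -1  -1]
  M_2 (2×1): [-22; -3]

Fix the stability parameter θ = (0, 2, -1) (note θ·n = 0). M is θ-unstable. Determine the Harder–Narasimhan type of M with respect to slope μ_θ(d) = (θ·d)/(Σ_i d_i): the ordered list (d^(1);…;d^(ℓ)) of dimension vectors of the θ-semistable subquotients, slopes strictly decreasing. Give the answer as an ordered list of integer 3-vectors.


Via rank(M_{q-1}∘⋯∘M_p): M ≅ I[1,1]^3, I[1,3], I[3,3].
μ_θ-semistable layers: μ^(1)=1/2; μ^(2)=0; μ^(3)=-1

((0, 1, 1); (4, 0, 0); (0, 0, 1))


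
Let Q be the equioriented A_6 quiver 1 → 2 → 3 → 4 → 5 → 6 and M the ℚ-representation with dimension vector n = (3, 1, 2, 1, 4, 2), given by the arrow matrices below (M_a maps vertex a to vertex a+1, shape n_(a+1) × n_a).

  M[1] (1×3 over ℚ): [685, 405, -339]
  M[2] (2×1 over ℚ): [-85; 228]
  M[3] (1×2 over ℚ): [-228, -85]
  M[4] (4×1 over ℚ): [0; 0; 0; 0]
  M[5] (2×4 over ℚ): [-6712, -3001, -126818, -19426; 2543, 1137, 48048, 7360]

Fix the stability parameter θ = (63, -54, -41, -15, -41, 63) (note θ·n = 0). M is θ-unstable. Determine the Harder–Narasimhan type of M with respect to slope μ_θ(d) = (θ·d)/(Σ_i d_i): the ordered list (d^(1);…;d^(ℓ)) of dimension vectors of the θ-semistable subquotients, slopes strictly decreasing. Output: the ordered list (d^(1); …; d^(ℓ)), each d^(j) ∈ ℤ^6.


Interval decomposition of M: I[1,1]^2, I[1,3], I[3,4], I[5,5]^2, I[5,6]^2.
HN type (ℓ=4): μ^(1)=63; μ^(2)=-32/3; μ^(3)=-15; μ^(4)=-41

((2, 0, 0, 0, 0, 2); (1, 1, 1, 0, 0, 0); (0, 0, 0, 1, 0, 0); (0, 0, 1, 0, 4, 0))


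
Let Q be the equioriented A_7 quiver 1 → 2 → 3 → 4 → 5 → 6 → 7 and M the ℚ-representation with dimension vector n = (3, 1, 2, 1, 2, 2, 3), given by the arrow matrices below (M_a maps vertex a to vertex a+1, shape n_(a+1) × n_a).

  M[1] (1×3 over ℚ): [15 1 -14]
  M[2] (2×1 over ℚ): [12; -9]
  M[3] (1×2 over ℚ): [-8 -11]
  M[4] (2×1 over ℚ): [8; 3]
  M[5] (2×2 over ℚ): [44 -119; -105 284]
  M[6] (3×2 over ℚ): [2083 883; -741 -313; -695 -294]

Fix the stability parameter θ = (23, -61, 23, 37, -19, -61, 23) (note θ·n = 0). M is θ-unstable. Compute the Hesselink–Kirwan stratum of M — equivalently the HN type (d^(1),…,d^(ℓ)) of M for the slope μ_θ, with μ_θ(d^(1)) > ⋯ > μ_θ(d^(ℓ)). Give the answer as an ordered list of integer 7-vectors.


Interval decomposition of M: I[1,1]^2, I[1,7], I[3,3], I[5,7], I[7,7].
HN type (ℓ=4): μ^(1)=23; μ^(2)=-5; μ^(3)=-19; μ^(4)=-40

((2, 0, 1, 0, 0, 0, 3); (0, 0, 1, 1, 1, 1, 0); (1, 1, 0, 0, 0, 0, 0); (0, 0, 0, 0, 1, 1, 0))


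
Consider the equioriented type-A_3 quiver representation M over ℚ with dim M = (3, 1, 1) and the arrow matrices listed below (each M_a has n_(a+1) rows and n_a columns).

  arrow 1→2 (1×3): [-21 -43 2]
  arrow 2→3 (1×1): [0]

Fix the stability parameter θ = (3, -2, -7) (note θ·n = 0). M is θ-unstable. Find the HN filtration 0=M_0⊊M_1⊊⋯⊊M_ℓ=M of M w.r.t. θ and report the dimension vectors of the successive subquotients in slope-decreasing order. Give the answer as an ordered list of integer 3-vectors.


Barcode: M ≅ I[1,1]^2, I[1,2], I[3,3]. HN layers by μ_θ (3 steps, strictly decreasing):
  μ^(1)=3; μ^(2)=1/2; μ^(3)=-7

((2, 0, 0); (1, 1, 0); (0, 0, 1))


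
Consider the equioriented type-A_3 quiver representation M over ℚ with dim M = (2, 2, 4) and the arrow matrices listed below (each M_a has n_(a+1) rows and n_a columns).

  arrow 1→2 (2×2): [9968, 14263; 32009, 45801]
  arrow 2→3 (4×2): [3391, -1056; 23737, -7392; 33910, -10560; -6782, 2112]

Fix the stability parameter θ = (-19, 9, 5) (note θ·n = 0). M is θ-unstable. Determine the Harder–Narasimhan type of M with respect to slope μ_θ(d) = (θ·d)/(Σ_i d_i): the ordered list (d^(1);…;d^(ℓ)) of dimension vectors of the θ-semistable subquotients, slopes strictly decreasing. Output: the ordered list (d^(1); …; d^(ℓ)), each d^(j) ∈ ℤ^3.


Interval decomposition of M: I[1,2], I[1,3], I[3,3]^3.
HN type (ℓ=4): μ^(1)=9; μ^(2)=7; μ^(3)=5; μ^(4)=-19

((0, 1, 0); (0, 1, 1); (0, 0, 3); (2, 0, 0))


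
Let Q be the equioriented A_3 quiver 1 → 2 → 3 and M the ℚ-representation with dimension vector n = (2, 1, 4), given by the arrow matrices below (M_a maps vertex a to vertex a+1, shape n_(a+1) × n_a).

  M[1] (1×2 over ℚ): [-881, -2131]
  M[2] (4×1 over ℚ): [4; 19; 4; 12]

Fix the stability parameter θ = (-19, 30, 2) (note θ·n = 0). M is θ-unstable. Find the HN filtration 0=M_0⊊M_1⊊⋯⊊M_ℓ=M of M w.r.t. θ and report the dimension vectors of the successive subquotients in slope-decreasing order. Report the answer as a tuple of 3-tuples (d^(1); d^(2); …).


Barcode: M ≅ I[1,1], I[1,3], I[3,3]^3. HN layers by μ_θ (3 steps, strictly decreasing):
  μ^(1)=16; μ^(2)=2; μ^(3)=-19

((0, 1, 1); (0, 0, 3); (2, 0, 0))


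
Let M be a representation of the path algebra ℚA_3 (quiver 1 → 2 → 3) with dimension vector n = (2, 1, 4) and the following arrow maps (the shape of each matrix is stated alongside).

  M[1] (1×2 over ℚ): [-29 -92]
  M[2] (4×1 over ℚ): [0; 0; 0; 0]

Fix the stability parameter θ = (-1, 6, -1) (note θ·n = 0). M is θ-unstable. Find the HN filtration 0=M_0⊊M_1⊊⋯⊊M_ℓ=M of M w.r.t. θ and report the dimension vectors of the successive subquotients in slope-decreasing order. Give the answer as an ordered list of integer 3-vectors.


Interval decomposition of M: I[1,1], I[1,2], I[3,3]^4.
HN type (ℓ=2): μ^(1)=6; μ^(2)=-1

((0, 1, 0); (2, 0, 4))


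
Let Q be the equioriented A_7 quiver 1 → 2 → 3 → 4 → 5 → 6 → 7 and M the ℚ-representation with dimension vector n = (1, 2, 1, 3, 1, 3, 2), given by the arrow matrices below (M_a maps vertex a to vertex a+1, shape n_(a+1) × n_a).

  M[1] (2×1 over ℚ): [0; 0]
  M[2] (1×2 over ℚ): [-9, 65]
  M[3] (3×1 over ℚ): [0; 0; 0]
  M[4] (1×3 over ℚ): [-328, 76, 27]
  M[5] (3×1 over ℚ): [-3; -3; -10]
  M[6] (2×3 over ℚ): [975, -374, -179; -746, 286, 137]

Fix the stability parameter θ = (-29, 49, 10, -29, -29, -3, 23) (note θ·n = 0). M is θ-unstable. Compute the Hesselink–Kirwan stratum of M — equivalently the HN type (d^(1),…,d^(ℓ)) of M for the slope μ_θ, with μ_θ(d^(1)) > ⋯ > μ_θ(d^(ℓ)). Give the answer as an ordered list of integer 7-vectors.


Interval decomposition of M: I[1,1], I[2,2], I[2,3], I[4,4]^2, I[4,7], I[6,6], I[6,7].
HN type (ℓ=5): μ^(1)=49; μ^(2)=59/2; μ^(3)=23; μ^(4)=-3; μ^(5)=-29

((0, 1, 0, 0, 0, 0, 0); (0, 1, 1, 0, 0, 0, 0); (0, 0, 0, 0, 0, 0, 2); (0, 0, 0, 0, 0, 3, 0); (1, 0, 0, 3, 1, 0, 0))


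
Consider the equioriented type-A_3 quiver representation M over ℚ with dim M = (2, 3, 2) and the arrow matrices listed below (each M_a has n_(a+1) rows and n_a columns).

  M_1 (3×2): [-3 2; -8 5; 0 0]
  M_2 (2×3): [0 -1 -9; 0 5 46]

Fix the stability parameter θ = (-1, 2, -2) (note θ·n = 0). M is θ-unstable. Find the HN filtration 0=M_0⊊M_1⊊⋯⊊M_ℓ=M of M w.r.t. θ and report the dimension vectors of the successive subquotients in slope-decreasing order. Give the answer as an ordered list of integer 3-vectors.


Barcode: M ≅ I[1,2], I[1,3], I[2,3]. HN layers by μ_θ (3 steps, strictly decreasing):
  μ^(1)=2; μ^(2)=0; μ^(3)=-1

((0, 1, 0); (0, 2, 2); (2, 0, 0))


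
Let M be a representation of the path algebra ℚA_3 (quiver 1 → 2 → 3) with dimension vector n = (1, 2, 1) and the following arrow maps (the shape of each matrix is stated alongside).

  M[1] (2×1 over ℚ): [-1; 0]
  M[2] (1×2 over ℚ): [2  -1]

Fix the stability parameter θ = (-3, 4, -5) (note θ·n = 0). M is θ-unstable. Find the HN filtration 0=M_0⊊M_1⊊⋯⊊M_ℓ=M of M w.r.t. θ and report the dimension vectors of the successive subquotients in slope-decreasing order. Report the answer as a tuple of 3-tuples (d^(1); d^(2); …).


Interval decomposition of M: I[1,3], I[2,2].
HN type (ℓ=3): μ^(1)=4; μ^(2)=-1/2; μ^(3)=-3

((0, 1, 0); (0, 1, 1); (1, 0, 0))


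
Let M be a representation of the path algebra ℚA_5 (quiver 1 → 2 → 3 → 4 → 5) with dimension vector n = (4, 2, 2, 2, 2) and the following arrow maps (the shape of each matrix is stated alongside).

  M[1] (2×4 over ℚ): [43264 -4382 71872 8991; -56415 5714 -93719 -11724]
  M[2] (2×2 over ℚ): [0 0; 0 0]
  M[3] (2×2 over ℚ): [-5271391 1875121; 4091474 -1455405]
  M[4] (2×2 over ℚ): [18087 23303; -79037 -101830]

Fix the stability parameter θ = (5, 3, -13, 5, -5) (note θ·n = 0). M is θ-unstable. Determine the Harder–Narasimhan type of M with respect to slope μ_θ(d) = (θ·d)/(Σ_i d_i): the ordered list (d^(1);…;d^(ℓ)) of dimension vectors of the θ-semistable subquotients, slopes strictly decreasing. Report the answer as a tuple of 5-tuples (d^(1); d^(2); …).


Via rank(M_{q-1}∘⋯∘M_p): M ≅ I[1,1]^2, I[1,2]^2, I[3,5]^2.
μ_θ-semistable layers: μ^(1)=5; μ^(2)=4; μ^(3)=0; μ^(4)=-13

((2, 0, 0, 0, 0); (2, 2, 0, 0, 0); (0, 0, 0, 2, 2); (0, 0, 2, 0, 0))


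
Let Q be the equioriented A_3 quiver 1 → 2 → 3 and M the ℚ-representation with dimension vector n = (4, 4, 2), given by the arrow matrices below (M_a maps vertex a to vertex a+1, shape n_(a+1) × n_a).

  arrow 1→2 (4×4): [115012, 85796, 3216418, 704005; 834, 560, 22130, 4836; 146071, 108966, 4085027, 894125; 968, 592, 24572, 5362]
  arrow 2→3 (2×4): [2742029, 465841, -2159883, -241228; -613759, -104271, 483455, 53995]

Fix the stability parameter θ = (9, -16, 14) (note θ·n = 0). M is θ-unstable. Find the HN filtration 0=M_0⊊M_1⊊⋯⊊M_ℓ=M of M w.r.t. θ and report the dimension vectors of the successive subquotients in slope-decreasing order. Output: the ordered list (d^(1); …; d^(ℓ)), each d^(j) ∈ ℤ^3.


Interval decomposition of M: I[1,1], I[1,2]^2, I[1,3], I[2,3].
HN type (ℓ=4): μ^(1)=14; μ^(2)=9; μ^(3)=-7/2; μ^(4)=-16

((0, 0, 2); (1, 0, 0); (3, 3, 0); (0, 1, 0))


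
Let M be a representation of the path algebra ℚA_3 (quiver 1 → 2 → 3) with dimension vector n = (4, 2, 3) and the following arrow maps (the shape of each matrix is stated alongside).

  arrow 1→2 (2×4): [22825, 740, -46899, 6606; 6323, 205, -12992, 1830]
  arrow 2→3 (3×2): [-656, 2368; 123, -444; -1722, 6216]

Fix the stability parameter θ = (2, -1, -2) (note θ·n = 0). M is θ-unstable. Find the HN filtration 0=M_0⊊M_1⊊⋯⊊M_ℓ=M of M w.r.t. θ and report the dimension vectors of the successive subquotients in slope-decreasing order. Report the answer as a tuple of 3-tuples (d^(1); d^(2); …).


Barcode: M ≅ I[1,1]^2, I[1,2], I[1,3], I[3,3]^2. HN layers by μ_θ (4 steps, strictly decreasing):
  μ^(1)=2; μ^(2)=1/2; μ^(3)=-1/3; μ^(4)=-2

((2, 0, 0); (1, 1, 0); (1, 1, 1); (0, 0, 2))


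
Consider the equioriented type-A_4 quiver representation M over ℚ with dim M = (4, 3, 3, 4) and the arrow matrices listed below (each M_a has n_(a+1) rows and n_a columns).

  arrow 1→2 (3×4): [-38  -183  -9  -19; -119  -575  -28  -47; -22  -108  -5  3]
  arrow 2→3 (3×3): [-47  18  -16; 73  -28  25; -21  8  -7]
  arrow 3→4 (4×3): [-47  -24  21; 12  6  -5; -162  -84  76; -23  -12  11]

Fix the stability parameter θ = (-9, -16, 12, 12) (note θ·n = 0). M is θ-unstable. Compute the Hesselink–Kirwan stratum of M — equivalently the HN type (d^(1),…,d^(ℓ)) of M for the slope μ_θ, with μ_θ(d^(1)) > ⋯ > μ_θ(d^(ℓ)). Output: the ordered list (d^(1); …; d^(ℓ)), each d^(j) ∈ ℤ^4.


Via rank(M_{q-1}∘⋯∘M_p): M ≅ I[1,1], I[1,2], I[1,4]^2, I[3,3], I[4,4]^2.
μ_θ-semistable layers: μ^(1)=12; μ^(2)=-9; μ^(3)=-25/2

((0, 0, 3, 4); (1, 0, 0, 0); (3, 3, 0, 0))


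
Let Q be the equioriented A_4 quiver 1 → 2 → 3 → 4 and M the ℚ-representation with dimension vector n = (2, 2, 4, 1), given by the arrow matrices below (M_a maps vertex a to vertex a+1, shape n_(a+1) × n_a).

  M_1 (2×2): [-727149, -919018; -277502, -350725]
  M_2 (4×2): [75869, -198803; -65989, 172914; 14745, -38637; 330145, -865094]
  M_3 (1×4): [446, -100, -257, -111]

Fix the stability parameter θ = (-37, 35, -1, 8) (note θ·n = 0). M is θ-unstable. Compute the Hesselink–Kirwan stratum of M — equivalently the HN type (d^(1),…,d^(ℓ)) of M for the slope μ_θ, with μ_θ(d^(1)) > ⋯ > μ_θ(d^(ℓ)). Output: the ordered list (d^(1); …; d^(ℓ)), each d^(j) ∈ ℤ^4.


Interval decomposition of M: I[1,3], I[1,4], I[3,3]^2.
HN type (ℓ=4): μ^(1)=17; μ^(2)=14; μ^(3)=-1; μ^(4)=-37

((0, 1, 1, 0); (0, 1, 1, 1); (0, 0, 2, 0); (2, 0, 0, 0))


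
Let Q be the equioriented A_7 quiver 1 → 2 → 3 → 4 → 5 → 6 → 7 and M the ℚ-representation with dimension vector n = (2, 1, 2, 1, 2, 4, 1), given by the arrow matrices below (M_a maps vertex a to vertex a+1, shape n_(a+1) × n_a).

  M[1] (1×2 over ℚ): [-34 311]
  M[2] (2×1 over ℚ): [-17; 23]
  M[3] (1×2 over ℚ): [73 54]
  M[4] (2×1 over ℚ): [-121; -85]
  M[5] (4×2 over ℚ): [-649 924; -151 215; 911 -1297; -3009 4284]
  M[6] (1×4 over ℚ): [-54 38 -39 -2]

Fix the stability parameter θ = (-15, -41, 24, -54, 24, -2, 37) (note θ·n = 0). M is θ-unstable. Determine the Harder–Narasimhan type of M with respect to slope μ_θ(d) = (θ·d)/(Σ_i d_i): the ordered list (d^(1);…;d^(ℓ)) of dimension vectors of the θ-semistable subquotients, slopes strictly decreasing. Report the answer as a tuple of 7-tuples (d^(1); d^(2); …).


Via rank(M_{q-1}∘⋯∘M_p): M ≅ I[1,1], I[1,7], I[3,3], I[5,6], I[6,6]^2.
μ_θ-semistable layers: μ^(1)=37; μ^(2)=24; μ^(3)=11; μ^(4)=-2; μ^(5)=-15; μ^(6)=-28

((0, 0, 0, 0, 0, 0, 1); (0, 0, 1, 0, 0, 0, 0); (0, 0, 0, 0, 2, 2, 0); (0, 0, 0, 0, 0, 2, 0); (1, 0, 1, 1, 0, 0, 0); (1, 1, 0, 0, 0, 0, 0))


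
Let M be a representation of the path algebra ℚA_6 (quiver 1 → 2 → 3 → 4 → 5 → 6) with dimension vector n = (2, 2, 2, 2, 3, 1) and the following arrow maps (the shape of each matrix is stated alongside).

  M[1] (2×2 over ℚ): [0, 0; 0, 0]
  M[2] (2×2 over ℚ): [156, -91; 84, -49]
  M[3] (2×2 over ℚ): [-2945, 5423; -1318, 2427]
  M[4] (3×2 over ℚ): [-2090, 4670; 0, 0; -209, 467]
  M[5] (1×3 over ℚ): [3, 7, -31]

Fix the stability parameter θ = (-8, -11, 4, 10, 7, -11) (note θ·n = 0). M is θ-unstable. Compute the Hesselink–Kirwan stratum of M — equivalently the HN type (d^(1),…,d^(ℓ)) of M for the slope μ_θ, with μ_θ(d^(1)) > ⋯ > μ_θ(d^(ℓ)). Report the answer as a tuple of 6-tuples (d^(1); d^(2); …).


Interval decomposition of M: I[1,1]^2, I[2,2], I[2,6], I[3,4], I[5,5]^2.
HN type (ℓ=6): μ^(1)=10; μ^(2)=7; μ^(3)=4; μ^(4)=5/2; μ^(5)=-8; μ^(6)=-11

((0, 0, 0, 1, 0, 0); (0, 0, 0, 0, 2, 0); (0, 0, 1, 0, 0, 0); (0, 0, 1, 1, 1, 1); (2, 0, 0, 0, 0, 0); (0, 2, 0, 0, 0, 0))


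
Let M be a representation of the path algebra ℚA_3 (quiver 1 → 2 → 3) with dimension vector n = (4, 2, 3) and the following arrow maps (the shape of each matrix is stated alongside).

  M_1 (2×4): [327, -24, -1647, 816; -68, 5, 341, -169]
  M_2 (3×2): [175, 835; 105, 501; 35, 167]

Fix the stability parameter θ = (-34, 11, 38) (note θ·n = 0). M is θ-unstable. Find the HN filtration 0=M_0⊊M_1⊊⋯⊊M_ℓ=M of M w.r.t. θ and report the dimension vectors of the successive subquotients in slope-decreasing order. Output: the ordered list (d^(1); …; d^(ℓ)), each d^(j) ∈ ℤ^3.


Via rank(M_{q-1}∘⋯∘M_p): M ≅ I[1,1]^2, I[1,2], I[1,3], I[3,3]^2.
μ_θ-semistable layers: μ^(1)=38; μ^(2)=11; μ^(3)=-34

((0, 0, 3); (0, 2, 0); (4, 0, 0))


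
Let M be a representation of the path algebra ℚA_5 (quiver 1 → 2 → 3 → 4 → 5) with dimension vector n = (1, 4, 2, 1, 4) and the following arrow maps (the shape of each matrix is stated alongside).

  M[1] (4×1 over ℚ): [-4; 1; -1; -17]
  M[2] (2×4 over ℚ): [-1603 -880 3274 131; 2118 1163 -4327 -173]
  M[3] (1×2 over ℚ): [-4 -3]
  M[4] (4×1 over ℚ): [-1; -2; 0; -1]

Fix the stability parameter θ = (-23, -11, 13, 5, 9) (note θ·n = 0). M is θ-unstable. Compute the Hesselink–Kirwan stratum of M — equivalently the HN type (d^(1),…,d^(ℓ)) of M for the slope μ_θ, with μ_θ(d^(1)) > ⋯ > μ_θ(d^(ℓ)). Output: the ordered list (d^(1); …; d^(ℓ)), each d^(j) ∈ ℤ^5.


Barcode: M ≅ I[1,5], I[2,2]^2, I[2,3], I[5,5]^3. HN layers by μ_θ (4 steps, strictly decreasing):
  μ^(1)=13; μ^(2)=9; μ^(3)=-11; μ^(4)=-23

((0, 0, 1, 0, 0); (0, 0, 1, 1, 4); (0, 4, 0, 0, 0); (1, 0, 0, 0, 0))


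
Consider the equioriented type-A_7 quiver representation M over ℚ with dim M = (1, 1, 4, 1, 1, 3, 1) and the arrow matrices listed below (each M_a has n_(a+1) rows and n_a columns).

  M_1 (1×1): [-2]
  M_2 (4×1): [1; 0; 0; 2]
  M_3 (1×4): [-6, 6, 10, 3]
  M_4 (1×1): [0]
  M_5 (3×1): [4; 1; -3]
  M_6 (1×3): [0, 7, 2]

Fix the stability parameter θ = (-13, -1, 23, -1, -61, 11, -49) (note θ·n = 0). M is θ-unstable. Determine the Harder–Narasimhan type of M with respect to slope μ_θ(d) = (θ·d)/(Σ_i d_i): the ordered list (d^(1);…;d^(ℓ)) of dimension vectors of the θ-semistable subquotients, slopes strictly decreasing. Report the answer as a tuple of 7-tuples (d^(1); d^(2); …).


Barcode: M ≅ I[1,3], I[3,3]^2, I[3,4], I[5,7], I[6,6]^2. HN layers by μ_θ (6 steps, strictly decreasing):
  μ^(1)=23; μ^(2)=11; μ^(3)=-1; μ^(4)=-13; μ^(5)=-19; μ^(6)=-61

((0, 0, 3, 0, 0, 0, 0); (0, 0, 1, 1, 0, 2, 0); (0, 1, 0, 0, 0, 0, 0); (1, 0, 0, 0, 0, 0, 0); (0, 0, 0, 0, 0, 1, 1); (0, 0, 0, 0, 1, 0, 0))


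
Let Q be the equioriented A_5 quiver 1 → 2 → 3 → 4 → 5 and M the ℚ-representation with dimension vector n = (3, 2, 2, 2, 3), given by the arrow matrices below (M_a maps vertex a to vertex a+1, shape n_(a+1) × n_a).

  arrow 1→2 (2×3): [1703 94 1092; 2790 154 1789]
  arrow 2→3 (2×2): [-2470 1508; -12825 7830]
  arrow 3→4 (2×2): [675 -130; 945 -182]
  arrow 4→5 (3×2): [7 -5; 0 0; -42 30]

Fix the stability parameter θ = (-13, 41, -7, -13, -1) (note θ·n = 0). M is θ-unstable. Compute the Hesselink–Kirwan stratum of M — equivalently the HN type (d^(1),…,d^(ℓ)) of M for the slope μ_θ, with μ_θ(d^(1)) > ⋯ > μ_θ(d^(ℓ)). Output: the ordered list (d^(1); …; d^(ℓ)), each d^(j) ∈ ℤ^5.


Interval decomposition of M: I[1,1], I[1,2], I[1,3], I[3,4], I[4,5], I[5,5]^2.
HN type (ℓ=5): μ^(1)=41; μ^(2)=17; μ^(3)=-1; μ^(4)=-10; μ^(5)=-13

((0, 1, 0, 0, 0); (0, 1, 1, 0, 0); (0, 0, 0, 0, 3); (0, 0, 1, 1, 0); (3, 0, 0, 1, 0))
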